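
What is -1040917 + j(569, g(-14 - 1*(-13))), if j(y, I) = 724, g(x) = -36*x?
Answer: -1040193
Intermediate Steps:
-1040917 + j(569, g(-14 - 1*(-13))) = -1040917 + 724 = -1040193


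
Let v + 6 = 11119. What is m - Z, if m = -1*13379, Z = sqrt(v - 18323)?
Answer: -13379 - I*sqrt(7210) ≈ -13379.0 - 84.912*I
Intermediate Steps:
v = 11113 (v = -6 + 11119 = 11113)
Z = I*sqrt(7210) (Z = sqrt(11113 - 18323) = sqrt(-7210) = I*sqrt(7210) ≈ 84.912*I)
m = -13379
m - Z = -13379 - I*sqrt(7210)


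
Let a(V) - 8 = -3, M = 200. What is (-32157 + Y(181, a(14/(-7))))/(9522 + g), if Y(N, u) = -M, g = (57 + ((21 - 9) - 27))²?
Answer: -1703/594 ≈ -2.8670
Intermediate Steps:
g = 1764 (g = (57 + (12 - 27))² = (57 - 15)² = 42² = 1764)
a(V) = 5 (a(V) = 8 - 3 = 5)
Y(N, u) = -200 (Y(N, u) = -1*200 = -200)
(-32157 + Y(181, a(14/(-7))))/(9522 + g) = (-32157 - 200)/(9522 + 1764) = -32357/11286 = -32357*1/11286 = -1703/594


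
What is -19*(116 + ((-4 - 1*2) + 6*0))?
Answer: -2090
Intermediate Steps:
-19*(116 + ((-4 - 1*2) + 6*0)) = -19*(116 + ((-4 - 2) + 0)) = -19*(116 + (-6 + 0)) = -19*(116 - 6) = -19*110 = -2090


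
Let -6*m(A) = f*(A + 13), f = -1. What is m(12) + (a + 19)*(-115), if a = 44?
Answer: -43445/6 ≈ -7240.8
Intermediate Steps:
m(A) = 13/6 + A/6 (m(A) = -(-1)*(A + 13)/6 = -(-1)*(13 + A)/6 = -(-13 - A)/6 = 13/6 + A/6)
m(12) + (a + 19)*(-115) = (13/6 + (⅙)*12) + (44 + 19)*(-115) = (13/6 + 2) + 63*(-115) = 25/6 - 7245 = -43445/6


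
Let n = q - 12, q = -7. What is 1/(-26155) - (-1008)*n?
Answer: -500920561/26155 ≈ -19152.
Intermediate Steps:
n = -19 (n = -7 - 12 = -19)
1/(-26155) - (-1008)*n = 1/(-26155) - (-1008)*(-19) = -1/26155 - 1*19152 = -1/26155 - 19152 = -500920561/26155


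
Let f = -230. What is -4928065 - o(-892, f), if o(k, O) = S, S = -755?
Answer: -4927310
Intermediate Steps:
o(k, O) = -755
-4928065 - o(-892, f) = -4928065 - 1*(-755) = -4928065 + 755 = -4927310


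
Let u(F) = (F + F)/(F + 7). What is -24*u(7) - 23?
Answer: -47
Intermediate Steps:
u(F) = 2*F/(7 + F) (u(F) = (2*F)/(7 + F) = 2*F/(7 + F))
-24*u(7) - 23 = -48*7/(7 + 7) - 23 = -48*7/14 - 23 = -24*1 - 23 = -24 - 23 = -47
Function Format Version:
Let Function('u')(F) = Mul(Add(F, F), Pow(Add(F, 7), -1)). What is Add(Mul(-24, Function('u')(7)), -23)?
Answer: -47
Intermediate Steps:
Function('u')(F) = Mul(2, F, Pow(Add(7, F), -1)) (Function('u')(F) = Mul(Mul(2, F), Pow(Add(7, F), -1)) = Mul(2, F, Pow(Add(7, F), -1)))
Add(Mul(-24, Function('u')(7)), -23) = Add(Mul(-24, Mul(2, 7, Pow(Add(7, 7), -1))), -23) = Add(Mul(-24, Mul(2, 7, Pow(14, -1))), -23) = Add(Mul(-24, Mul(2, 7, Rational(1, 14))), -23) = Add(Mul(-24, 1), -23) = Add(-24, -23) = -47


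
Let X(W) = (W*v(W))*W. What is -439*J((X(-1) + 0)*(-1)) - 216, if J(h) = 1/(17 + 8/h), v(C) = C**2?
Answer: -2383/9 ≈ -264.78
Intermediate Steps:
X(W) = W**4 (X(W) = (W*W**2)*W = W**3*W = W**4)
-439*J((X(-1) + 0)*(-1)) - 216 = -439*((-1)**4 + 0)*(-1)/(8 + 17*(((-1)**4 + 0)*(-1))) - 216 = -439*(1 + 0)*(-1)/(8 + 17*((1 + 0)*(-1))) - 216 = -439*1*(-1)/(8 + 17*(1*(-1))) - 216 = -(-439)/(8 + 17*(-1)) - 216 = -(-439)/(8 - 17) - 216 = -(-439)/(-9) - 216 = -(-439)*(-1)/9 - 216 = -439*1/9 - 216 = -439/9 - 216 = -2383/9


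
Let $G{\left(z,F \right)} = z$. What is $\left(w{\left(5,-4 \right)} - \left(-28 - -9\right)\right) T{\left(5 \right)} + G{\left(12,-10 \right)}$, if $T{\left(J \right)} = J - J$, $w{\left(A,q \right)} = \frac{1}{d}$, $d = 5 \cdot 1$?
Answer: $12$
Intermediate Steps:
$d = 5$
$w{\left(A,q \right)} = \frac{1}{5}$
$T{\left(J \right)} = 0$
$\left(w{\left(5,-4 \right)} - \left(-28 - -9\right)\right) T{\left(5 \right)} + G{\left(12,-10 \right)} = \left(\frac{1}{5} - \left(-28 - -9\right)\right) 0 + 12 = \left(\frac{1}{5} - \left(-28 + 9\right)\right) 0 + 12 = \left(\frac{1}{5} - -19\right) 0 + 12 = \left(\frac{1}{5} + 19\right) 0 + 12 = \frac{96}{5} \cdot 0 + 12 = 0 + 12 = 12$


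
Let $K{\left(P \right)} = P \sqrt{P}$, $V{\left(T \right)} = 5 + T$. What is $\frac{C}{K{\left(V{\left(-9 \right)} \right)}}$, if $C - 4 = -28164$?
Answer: $- 3520 i \approx - 3520.0 i$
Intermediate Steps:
$C = -28160$ ($C = 4 - 28164 = -28160$)
$K{\left(P \right)} = P^{\frac{3}{2}}$
$\frac{C}{K{\left(V{\left(-9 \right)} \right)}} = - \frac{28160}{\left(5 - 9\right)^{\frac{3}{2}}} = - \frac{28160}{\left(-4\right)^{\frac{3}{2}}} = - \frac{28160}{\left(-8\right) i} = - 28160 \frac{i}{8} = - 3520 i$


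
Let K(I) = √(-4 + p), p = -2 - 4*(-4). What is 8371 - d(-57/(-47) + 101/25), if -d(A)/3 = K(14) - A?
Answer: 9817409/1175 + 3*√10 ≈ 8364.7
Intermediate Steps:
p = 14 (p = -2 + 16 = 14)
K(I) = √10 (K(I) = √(-4 + 14) = √10)
d(A) = -3*√10 + 3*A (d(A) = -3*(√10 - A) = -3*√10 + 3*A)
8371 - d(-57/(-47) + 101/25) = 8371 - (-3*√10 + 3*(-57/(-47) + 101/25)) = 8371 - (-3*√10 + 3*(-57*(-1/47) + 101*(1/25))) = 8371 - (-3*√10 + 3*(57/47 + 101/25)) = 8371 - (-3*√10 + 3*(6172/1175)) = 8371 - (-3*√10 + 18516/1175) = 8371 - (18516/1175 - 3*√10) = 8371 + (-18516/1175 + 3*√10) = 9817409/1175 + 3*√10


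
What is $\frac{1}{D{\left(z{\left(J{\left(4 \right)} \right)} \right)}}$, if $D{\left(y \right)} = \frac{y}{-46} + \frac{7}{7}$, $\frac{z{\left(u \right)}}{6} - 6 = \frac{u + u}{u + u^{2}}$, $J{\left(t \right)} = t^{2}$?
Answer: $\frac{391}{79} \approx 4.9494$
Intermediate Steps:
$z{\left(u \right)} = 36 + \frac{12 u}{u + u^{2}}$ ($z{\left(u \right)} = 36 + 6 \frac{u + u}{u + u^{2}} = 36 + 6 \frac{2 u}{u + u^{2}} = 36 + \frac{12 u}{u + u^{2}}$)
$D{\left(y \right)} = 1 - \frac{y}{46}$ ($D{\left(y \right)} = y \left(- \frac{1}{46}\right) + 7 \cdot \frac{1}{7} = - \frac{y}{46} + 1 = 1 - \frac{y}{46}$)
$\frac{1}{D{\left(z{\left(J{\left(4 \right)} \right)} \right)}} = \frac{1}{1 - \frac{12 \frac{1}{1 + 4^{2}} \left(4 + 3 \cdot 4^{2}\right)}{46}} = \frac{1}{1 - \frac{12 \frac{1}{1 + 16} \left(4 + 3 \cdot 16\right)}{46}} = \frac{1}{1 - \frac{12 \cdot \frac{1}{17} \left(4 + 48\right)}{46}} = \frac{1}{1 - \frac{12 \cdot \frac{1}{17} \cdot 52}{46}} = \frac{1}{1 - \frac{312}{391}} = \frac{1}{\frac{79}{391}} = \frac{391}{79}$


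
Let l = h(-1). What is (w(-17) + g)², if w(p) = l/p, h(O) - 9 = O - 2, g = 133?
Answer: 5085025/289 ≈ 17595.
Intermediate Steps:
h(O) = 7 + O (h(O) = 9 + (O - 2) = 9 + (-2 + O) = 7 + O)
l = 6 (l = 7 - 1 = 6)
w(p) = 6/p
(w(-17) + g)² = (6/(-17) + 133)² = (6*(-1/17) + 133)² = (-6/17 + 133)² = (2255/17)² = 5085025/289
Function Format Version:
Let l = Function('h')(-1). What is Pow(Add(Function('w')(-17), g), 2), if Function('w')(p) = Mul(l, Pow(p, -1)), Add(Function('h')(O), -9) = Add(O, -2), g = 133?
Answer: Rational(5085025, 289) ≈ 17595.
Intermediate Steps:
Function('h')(O) = Add(7, O) (Function('h')(O) = Add(9, Add(O, -2)) = Add(9, Add(-2, O)) = Add(7, O))
l = 6 (l = Add(7, -1) = 6)
Function('w')(p) = Mul(6, Pow(p, -1))
Pow(Add(Function('w')(-17), g), 2) = Pow(Add(Mul(6, Pow(-17, -1)), 133), 2) = Pow(Add(Mul(6, Rational(-1, 17)), 133), 2) = Pow(Add(Rational(-6, 17), 133), 2) = Pow(Rational(2255, 17), 2) = Rational(5085025, 289)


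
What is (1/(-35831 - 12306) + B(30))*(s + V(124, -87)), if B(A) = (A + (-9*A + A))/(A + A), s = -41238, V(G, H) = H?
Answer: 13924913325/96274 ≈ 1.4464e+5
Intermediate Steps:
B(A) = -7/2 (B(A) = (A - 8*A)/((2*A)) = (-7*A)*(1/(2*A)) = -7/2)
(1/(-35831 - 12306) + B(30))*(s + V(124, -87)) = (1/(-35831 - 12306) - 7/2)*(-41238 - 87) = (1/(-48137) - 7/2)*(-41325) = (-1/48137 - 7/2)*(-41325) = -336961/96274*(-41325) = 13924913325/96274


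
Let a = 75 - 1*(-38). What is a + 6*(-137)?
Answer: -709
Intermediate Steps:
a = 113 (a = 75 + 38 = 113)
a + 6*(-137) = 113 + 6*(-137) = 113 - 822 = -709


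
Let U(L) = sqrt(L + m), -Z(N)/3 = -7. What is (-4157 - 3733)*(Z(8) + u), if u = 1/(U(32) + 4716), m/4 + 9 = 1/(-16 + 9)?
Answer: 27615*(-12*sqrt(14) + 99037*I)/(2*(sqrt(14) - 8253*I)) ≈ -1.6569e+5 + 0.0007585*I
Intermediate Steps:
m = -256/7 (m = -36 + 4/(-16 + 9) = -36 + 4/(-7) = -36 + 4*(-1/7) = -36 - 4/7 = -256/7 ≈ -36.571)
Z(N) = 21 (Z(N) = -3*(-7) = 21)
U(L) = sqrt(-256/7 + L) (U(L) = sqrt(L - 256/7) = sqrt(-256/7 + L))
u = 1/(4716 + 4*I*sqrt(14)/7) (u = 1/(sqrt(-1792 + 49*32)/7 + 4716) = 1/(sqrt(-1792 + 1568)/7 + 4716) = 1/(sqrt(-224)/7 + 4716) = 1/((4*I*sqrt(14))/7 + 4716) = 1/(4*I*sqrt(14)/7 + 4716) = 1/(4716 + 4*I*sqrt(14)/7) ≈ 0.00021204 - 9.61e-8*I)
(-4157 - 3733)*(Z(8) + u) = (-4157 - 3733)*(21 + (8253/38921156 - I*sqrt(14)/38921156)) = -7890*(817352529/38921156 - I*sqrt(14)/38921156) = -3224455726905/19460578 + 3945*I*sqrt(14)/19460578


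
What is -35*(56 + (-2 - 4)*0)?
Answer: -1960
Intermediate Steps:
-35*(56 + (-2 - 4)*0) = -35*(56 - 6*0) = -35*(56 + 0) = -35*56 = -1960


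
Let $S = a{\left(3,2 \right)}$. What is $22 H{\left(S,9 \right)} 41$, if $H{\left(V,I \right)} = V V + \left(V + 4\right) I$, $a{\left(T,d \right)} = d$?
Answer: $52316$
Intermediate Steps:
$S = 2$
$H{\left(V,I \right)} = V^{2} + I \left(4 + V\right)$ ($H{\left(V,I \right)} = V^{2} + \left(4 + V\right) I = V^{2} + I \left(4 + V\right)$)
$22 H{\left(S,9 \right)} 41 = 22 \left(2^{2} + 4 \cdot 9 + 9 \cdot 2\right) 41 = 22 \left(4 + 36 + 18\right) 41 = 22 \cdot 58 \cdot 41 = 1276 \cdot 41 = 52316$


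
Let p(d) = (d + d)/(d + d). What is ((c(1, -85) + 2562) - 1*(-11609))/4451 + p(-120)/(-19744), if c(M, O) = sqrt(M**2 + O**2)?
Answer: 279787773/87880544 + sqrt(7226)/4451 ≈ 3.2028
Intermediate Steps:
p(d) = 1 (p(d) = (2*d)/((2*d)) = (2*d)*(1/(2*d)) = 1)
((c(1, -85) + 2562) - 1*(-11609))/4451 + p(-120)/(-19744) = ((sqrt(1**2 + (-85)**2) + 2562) - 1*(-11609))/4451 + 1/(-19744) = ((sqrt(1 + 7225) + 2562) + 11609)*(1/4451) + 1*(-1/19744) = ((sqrt(7226) + 2562) + 11609)*(1/4451) - 1/19744 = ((2562 + sqrt(7226)) + 11609)*(1/4451) - 1/19744 = (14171 + sqrt(7226))*(1/4451) - 1/19744 = (14171/4451 + sqrt(7226)/4451) - 1/19744 = 279787773/87880544 + sqrt(7226)/4451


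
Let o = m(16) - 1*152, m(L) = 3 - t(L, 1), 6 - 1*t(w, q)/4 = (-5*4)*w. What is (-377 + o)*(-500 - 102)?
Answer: 1101660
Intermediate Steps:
t(w, q) = 24 + 80*w (t(w, q) = 24 - 4*(-5*4)*w = 24 - (-80)*w = 24 + 80*w)
m(L) = -21 - 80*L (m(L) = 3 - (24 + 80*L) = 3 + (-24 - 80*L) = -21 - 80*L)
o = -1453 (o = (-21 - 80*16) - 1*152 = (-21 - 1280) - 152 = -1301 - 152 = -1453)
(-377 + o)*(-500 - 102) = (-377 - 1453)*(-500 - 102) = -1830*(-602) = 1101660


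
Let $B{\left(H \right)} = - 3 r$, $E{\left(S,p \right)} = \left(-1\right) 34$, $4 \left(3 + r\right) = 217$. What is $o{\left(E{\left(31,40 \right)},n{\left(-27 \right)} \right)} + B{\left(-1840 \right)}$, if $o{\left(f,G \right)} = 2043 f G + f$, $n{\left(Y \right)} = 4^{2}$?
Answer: $- \frac{4446319}{4} \approx -1.1116 \cdot 10^{6}$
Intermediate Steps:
$r = \frac{205}{4}$ ($r = -3 + \frac{1}{4} \cdot 217 = -3 + \frac{217}{4} = \frac{205}{4} \approx 51.25$)
$E{\left(S,p \right)} = -34$
$B{\left(H \right)} = - \frac{615}{4}$ ($B{\left(H \right)} = \left(-3\right) \frac{205}{4} = - \frac{615}{4}$)
$n{\left(Y \right)} = 16$
$o{\left(f,G \right)} = f + 2043 G f$ ($o{\left(f,G \right)} = 2043 G f + f = f + 2043 G f$)
$o{\left(E{\left(31,40 \right)},n{\left(-27 \right)} \right)} + B{\left(-1840 \right)} = - 34 \left(1 + 2043 \cdot 16\right) - \frac{615}{4} = - 34 \left(1 + 32688\right) - \frac{615}{4} = \left(-34\right) 32689 - \frac{615}{4} = -1111426 - \frac{615}{4} = - \frac{4446319}{4}$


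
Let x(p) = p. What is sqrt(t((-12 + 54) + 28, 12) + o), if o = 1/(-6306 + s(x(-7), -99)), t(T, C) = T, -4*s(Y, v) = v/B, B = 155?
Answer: 5*sqrt(42798284859594)/3909621 ≈ 8.3666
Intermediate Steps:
s(Y, v) = -v/620 (s(Y, v) = -v/(4*155) = -v/620)
o = -620/3909621 (o = 1/(-6306 - 1/620*(-99)) = 1/(-6306 + 99/620) = 1/(-3909621/620) = -620/3909621 ≈ -0.00015858)
sqrt(t((-12 + 54) + 28, 12) + o) = sqrt(((-12 + 54) + 28) - 620/3909621) = sqrt((42 + 28) - 620/3909621) = sqrt(70 - 620/3909621) = sqrt(273672850/3909621) = 5*sqrt(42798284859594)/3909621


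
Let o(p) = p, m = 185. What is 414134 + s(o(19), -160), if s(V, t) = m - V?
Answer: 414300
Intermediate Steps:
s(V, t) = 185 - V
414134 + s(o(19), -160) = 414134 + (185 - 1*19) = 414134 + (185 - 19) = 414134 + 166 = 414300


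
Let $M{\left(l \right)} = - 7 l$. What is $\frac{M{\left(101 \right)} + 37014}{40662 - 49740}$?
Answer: $- \frac{36307}{9078} \approx -3.9995$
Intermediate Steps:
$\frac{M{\left(101 \right)} + 37014}{40662 - 49740} = \frac{\left(-7\right) 101 + 37014}{40662 - 49740} = \frac{-707 + 37014}{-9078} = 36307 \left(- \frac{1}{9078}\right) = - \frac{36307}{9078}$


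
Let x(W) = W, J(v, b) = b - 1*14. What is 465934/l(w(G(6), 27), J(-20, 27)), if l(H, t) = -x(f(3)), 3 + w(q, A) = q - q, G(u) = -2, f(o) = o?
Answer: -465934/3 ≈ -1.5531e+5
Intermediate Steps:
J(v, b) = -14 + b (J(v, b) = b - 14 = -14 + b)
w(q, A) = -3 (w(q, A) = -3 + (q - q) = -3 + 0 = -3)
l(H, t) = -3 (l(H, t) = -1*3 = -3)
465934/l(w(G(6), 27), J(-20, 27)) = 465934/(-3) = 465934*(-⅓) = -465934/3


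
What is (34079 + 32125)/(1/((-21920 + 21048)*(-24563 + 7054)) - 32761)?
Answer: -1010792608992/500189968327 ≈ -2.0208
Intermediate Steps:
(34079 + 32125)/(1/((-21920 + 21048)*(-24563 + 7054)) - 32761) = 66204/(1/(-872*(-17509)) - 32761) = 66204/(1/15267848 - 32761) = 66204/(-500189968327/15267848) = 66204*(-15267848/500189968327) = -1010792608992/500189968327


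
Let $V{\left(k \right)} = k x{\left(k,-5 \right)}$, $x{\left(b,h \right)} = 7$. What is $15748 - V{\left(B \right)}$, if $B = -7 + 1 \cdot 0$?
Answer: $15797$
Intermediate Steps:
$B = -7$ ($B = -7 + 0 = -7$)
$V{\left(k \right)} = 7 k$ ($V{\left(k \right)} = k 7 = 7 k$)
$15748 - V{\left(B \right)} = 15748 - 7 \left(-7\right) = 15748 - -49 = 15748 + 49 = 15797$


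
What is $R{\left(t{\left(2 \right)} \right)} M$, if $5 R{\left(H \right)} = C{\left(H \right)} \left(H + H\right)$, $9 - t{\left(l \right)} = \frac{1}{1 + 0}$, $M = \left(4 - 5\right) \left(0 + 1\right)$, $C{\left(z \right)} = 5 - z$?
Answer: $\frac{48}{5} \approx 9.6$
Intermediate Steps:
$M = -1$ ($M = \left(-1\right) 1 = -1$)
$t{\left(l \right)} = 8$ ($t{\left(l \right)} = 9 - \frac{1}{1 + 0} = 9 - 1^{-1} = 9 - 1 = 8$)
$R{\left(H \right)} = \frac{2 H \left(5 - H\right)}{5}$ ($R{\left(H \right)} = \frac{\left(5 - H\right) \left(H + H\right)}{5} = \frac{\left(5 - H\right) 2 H}{5} = \frac{2 H \left(5 - H\right)}{5}$)
$R{\left(t{\left(2 \right)} \right)} M = \frac{2}{5} \cdot 8 \left(5 - 8\right) \left(-1\right) = \frac{2}{5} \cdot 8 \left(-3\right) \left(-1\right) = \left(- \frac{48}{5}\right) \left(-1\right) = \frac{48}{5}$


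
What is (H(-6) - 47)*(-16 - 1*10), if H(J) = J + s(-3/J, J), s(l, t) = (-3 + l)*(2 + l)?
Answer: 3081/2 ≈ 1540.5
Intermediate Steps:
H(J) = -6 + J + 3/J + 9/J² (H(J) = J + (-6 + (-3/J)² - (-3)/J) = J + (-6 + 9/J² + 3/J) = J + (-6 + 3/J + 9/J²) = -6 + J + 3/J + 9/J²)
(H(-6) - 47)*(-16 - 1*10) = ((-6 - 6 + 3/(-6) + 9/(-6)²) - 47)*(-16 - 1*10) = ((-6 - 6 + 3*(-⅙) + 9*(1/36)) - 47)*(-16 - 10) = ((-6 - 6 - ½ + ¼) - 47)*(-26) = (-49/4 - 47)*(-26) = -237/4*(-26) = 3081/2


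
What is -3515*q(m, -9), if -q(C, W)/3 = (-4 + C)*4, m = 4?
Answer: 0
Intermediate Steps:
q(C, W) = 48 - 12*C (q(C, W) = -3*(-4 + C)*4 = -3*(-16 + 4*C) = 48 - 12*C)
-3515*q(m, -9) = -3515*(48 - 12*4) = -3515*(48 - 48) = -3515*0 = 0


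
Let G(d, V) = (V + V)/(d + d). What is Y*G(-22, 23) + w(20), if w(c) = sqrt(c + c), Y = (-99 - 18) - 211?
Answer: 3772/11 + 2*sqrt(10) ≈ 349.23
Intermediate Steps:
G(d, V) = V/d (G(d, V) = (2*V)/((2*d)) = (2*V)*(1/(2*d)) = V/d)
Y = -328 (Y = -117 - 211 = -328)
w(c) = sqrt(2)*sqrt(c) (w(c) = sqrt(2*c) = sqrt(2)*sqrt(c))
Y*G(-22, 23) + w(20) = -7544/(-22) + sqrt(2)*sqrt(20) = -7544*(-1)/22 + sqrt(2)*(2*sqrt(5)) = -328*(-23/22) + 2*sqrt(10) = 3772/11 + 2*sqrt(10)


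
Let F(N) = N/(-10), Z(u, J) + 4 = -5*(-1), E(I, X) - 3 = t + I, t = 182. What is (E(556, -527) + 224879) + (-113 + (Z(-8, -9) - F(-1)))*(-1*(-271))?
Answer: 1952409/10 ≈ 1.9524e+5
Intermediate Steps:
E(I, X) = 185 + I (E(I, X) = 3 + (182 + I) = 185 + I)
Z(u, J) = 1 (Z(u, J) = -4 - 5*(-1) = -4 + 5 = 1)
F(N) = -N/10 (F(N) = N*(-1/10) = -N/10)
(E(556, -527) + 224879) + (-113 + (Z(-8, -9) - F(-1)))*(-1*(-271)) = ((185 + 556) + 224879) + (-113 + (1 - (-1)*(-1)/10))*(-1*(-271)) = (741 + 224879) + (-113 + (1 - 1*1/10))*271 = 225620 + (-113 + (1 - 1/10))*271 = 225620 + (-113 + 9/10)*271 = 225620 - 1121/10*271 = 225620 - 303791/10 = 1952409/10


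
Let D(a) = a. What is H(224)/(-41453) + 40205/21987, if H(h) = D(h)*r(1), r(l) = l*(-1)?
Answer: 1671542953/911427111 ≈ 1.8340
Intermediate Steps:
r(l) = -l
H(h) = -h (H(h) = h*(-1*1) = h*(-1) = -h)
H(224)/(-41453) + 40205/21987 = -1*224/(-41453) + 40205/21987 = -224*(-1/41453) + 40205*(1/21987) = 224/41453 + 40205/21987 = 1671542953/911427111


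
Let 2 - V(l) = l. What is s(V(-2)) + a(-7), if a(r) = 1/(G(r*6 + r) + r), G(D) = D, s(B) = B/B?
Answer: 55/56 ≈ 0.98214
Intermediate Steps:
V(l) = 2 - l
s(B) = 1
a(r) = 1/(8*r) (a(r) = 1/((r*6 + r) + r) = 1/((6*r + r) + r) = 1/(7*r + r) = 1/(8*r))
s(V(-2)) + a(-7) = 1 + (⅛)/(-7) = 1 + (⅛)*(-⅐) = 1 - 1/56 = 55/56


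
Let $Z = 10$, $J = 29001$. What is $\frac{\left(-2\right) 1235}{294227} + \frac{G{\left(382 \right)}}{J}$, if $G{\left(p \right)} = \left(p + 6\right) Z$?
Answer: $\frac{1069968290}{8532877227} \approx 0.12539$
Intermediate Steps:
$G{\left(p \right)} = 60 + 10 p$ ($G{\left(p \right)} = \left(p + 6\right) 10 = \left(6 + p\right) 10 = 60 + 10 p$)
$\frac{\left(-2\right) 1235}{294227} + \frac{G{\left(382 \right)}}{J} = \frac{\left(-2\right) 1235}{294227} + \frac{60 + 10 \cdot 382}{29001} = \left(-2470\right) \frac{1}{294227} + \left(60 + 3820\right) \frac{1}{29001} = - \frac{2470}{294227} + 3880 \cdot \frac{1}{29001} = - \frac{2470}{294227} + \frac{3880}{29001} = \frac{1069968290}{8532877227}$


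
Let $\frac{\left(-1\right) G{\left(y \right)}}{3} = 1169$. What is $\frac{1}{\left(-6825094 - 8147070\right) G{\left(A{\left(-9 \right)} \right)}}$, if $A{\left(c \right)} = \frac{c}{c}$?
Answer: $\frac{1}{52507379148} \approx 1.9045 \cdot 10^{-11}$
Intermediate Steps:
$A{\left(c \right)} = 1$
$G{\left(y \right)} = -3507$ ($G{\left(y \right)} = \left(-3\right) 1169 = -3507$)
$\frac{1}{\left(-6825094 - 8147070\right) G{\left(A{\left(-9 \right)} \right)}} = \frac{1}{\left(-6825094 - 8147070\right) \left(-3507\right)} = \frac{1}{-14972164} \left(- \frac{1}{3507}\right) = \left(- \frac{1}{14972164}\right) \left(- \frac{1}{3507}\right) = \frac{1}{52507379148}$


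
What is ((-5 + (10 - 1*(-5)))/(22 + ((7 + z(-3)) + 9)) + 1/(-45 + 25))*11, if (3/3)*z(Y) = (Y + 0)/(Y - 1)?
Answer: 1419/620 ≈ 2.2887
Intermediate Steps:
z(Y) = Y/(-1 + Y) (z(Y) = (Y + 0)/(Y - 1) = Y/(-1 + Y))
((-5 + (10 - 1*(-5)))/(22 + ((7 + z(-3)) + 9)) + 1/(-45 + 25))*11 = ((-5 + (10 - 1*(-5)))/(22 + ((7 - 3/(-1 - 3)) + 9)) + 1/(-45 + 25))*11 = ((-5 + (10 + 5))/(22 + ((7 - 3/(-4)) + 9)) + 1/(-20))*11 = ((-5 + 15)/(22 + ((7 - 3*(-¼)) + 9)) - 1/20)*11 = (10/(22 + ((7 + ¾) + 9)) - 1/20)*11 = (10/(22 + (31/4 + 9)) - 1/20)*11 = (10/(22 + 67/4) - 1/20)*11 = (10/(155/4) - 1/20)*11 = (10*(4/155) - 1/20)*11 = (8/31 - 1/20)*11 = (129/620)*11 = 1419/620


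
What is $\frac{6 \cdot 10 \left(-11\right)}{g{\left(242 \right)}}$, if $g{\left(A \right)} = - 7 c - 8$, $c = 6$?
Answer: $\frac{66}{5} \approx 13.2$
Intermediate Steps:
$g{\left(A \right)} = -50$ ($g{\left(A \right)} = \left(-7\right) 6 - 8 = -42 - 8 = -50$)
$\frac{6 \cdot 10 \left(-11\right)}{g{\left(242 \right)}} = \frac{6 \cdot 10 \left(-11\right)}{-50} = 60 \left(-11\right) \left(- \frac{1}{50}\right) = \left(-660\right) \left(- \frac{1}{50}\right) = \frac{66}{5}$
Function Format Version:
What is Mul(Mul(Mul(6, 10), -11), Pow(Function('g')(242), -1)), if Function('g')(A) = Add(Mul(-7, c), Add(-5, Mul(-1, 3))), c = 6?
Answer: Rational(66, 5) ≈ 13.200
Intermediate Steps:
Function('g')(A) = -50 (Function('g')(A) = Add(Mul(-7, 6), Add(-5, Mul(-1, 3))) = Add(-42, Add(-5, -3)) = Add(-42, -8) = -50)
Mul(Mul(Mul(6, 10), -11), Pow(Function('g')(242), -1)) = Mul(Mul(Mul(6, 10), -11), Pow(-50, -1)) = Mul(Mul(60, -11), Rational(-1, 50)) = Mul(-660, Rational(-1, 50)) = Rational(66, 5)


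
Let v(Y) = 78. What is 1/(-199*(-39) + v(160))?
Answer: 1/7839 ≈ 0.00012757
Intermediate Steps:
1/(-199*(-39) + v(160)) = 1/(-199*(-39) + 78) = 1/(7761 + 78) = 1/7839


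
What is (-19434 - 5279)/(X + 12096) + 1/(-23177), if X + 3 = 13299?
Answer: -572798593/588510384 ≈ -0.97330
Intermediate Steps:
X = 13296 (X = -3 + 13299 = 13296)
(-19434 - 5279)/(X + 12096) + 1/(-23177) = (-19434 - 5279)/(13296 + 12096) + 1/(-23177) = -24713/25392 - 1/23177 = -572798593/588510384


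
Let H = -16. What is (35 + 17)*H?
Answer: -832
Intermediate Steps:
(35 + 17)*H = (35 + 17)*(-16) = 52*(-16) = -832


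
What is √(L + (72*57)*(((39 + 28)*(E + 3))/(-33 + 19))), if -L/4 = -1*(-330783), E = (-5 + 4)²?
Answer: 2*I*√17170755/7 ≈ 1183.9*I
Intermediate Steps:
E = 1 (E = (-1)² = 1)
L = -1323132 (L = -(-4)*(-330783) = -4*330783 = -1323132)
√(L + (72*57)*(((39 + 28)*(E + 3))/(-33 + 19))) = √(-1323132 + (72*57)*(((39 + 28)*(1 + 3))/(-33 + 19))) = √(-1323132 + 4104*((67*4)/(-14))) = √(-1323132 + 4104*(268*(-1/14))) = √(-1323132 + 4104*(-134/7)) = √(-1323132 - 549936/7) = √(-9811860/7) = 2*I*√17170755/7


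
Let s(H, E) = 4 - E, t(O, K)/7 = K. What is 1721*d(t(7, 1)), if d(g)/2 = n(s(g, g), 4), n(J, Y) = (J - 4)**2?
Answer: 168658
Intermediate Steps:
t(O, K) = 7*K
n(J, Y) = (-4 + J)**2
d(g) = 2*g**2 (d(g) = 2*(-4 + (4 - g))**2 = 2*(-g)**2 = 2*g**2)
1721*d(t(7, 1)) = 1721*(2*(7*1)**2) = 1721*(2*7**2) = 1721*(2*49) = 1721*98 = 168658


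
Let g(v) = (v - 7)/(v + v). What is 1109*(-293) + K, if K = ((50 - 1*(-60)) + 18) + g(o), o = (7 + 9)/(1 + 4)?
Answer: -10393907/32 ≈ -3.2481e+5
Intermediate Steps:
o = 16/5 ≈ 3.2000
g(v) = (-7 + v)/(2*v) (g(v) = (-7 + v)/((2*v)) = (-7 + v)*(1/(2*v)) = (-7 + v)/(2*v))
K = 4077/32 (K = ((50 - 1*(-60)) + 18) + (-7 + 16/5)/(2*(16/5)) = ((50 + 60) + 18) + (1/2)*(5/16)*(-19/5) = (110 + 18) - 19/32 = 128 - 19/32 = 4077/32 ≈ 127.41)
1109*(-293) + K = 1109*(-293) + 4077/32 = -324937 + 4077/32 = -10393907/32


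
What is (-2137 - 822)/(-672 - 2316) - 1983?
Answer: -5922245/2988 ≈ -1982.0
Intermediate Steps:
(-2137 - 822)/(-672 - 2316) - 1983 = -2959/(-2988) - 1983 = -2959*(-1/2988) - 1983 = 2959/2988 - 1983 = -5922245/2988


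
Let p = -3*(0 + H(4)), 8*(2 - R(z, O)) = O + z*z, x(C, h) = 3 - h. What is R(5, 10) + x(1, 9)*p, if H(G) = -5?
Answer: -739/8 ≈ -92.375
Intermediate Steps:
R(z, O) = 2 - O/8 - z²/8 (R(z, O) = 2 - (O + z*z)/8 = 2 - (O + z²)/8 = 2 + (-O/8 - z²/8) = 2 - O/8 - z²/8)
p = 15 (p = -3*(0 - 5) = -3*(-5) = 15)
R(5, 10) + x(1, 9)*p = (2 - ⅛*10 - ⅛*5²) + (3 - 1*9)*15 = (2 - 5/4 - ⅛*25) + (3 - 9)*15 = (2 - 5/4 - 25/8) - 6*15 = -19/8 - 90 = -739/8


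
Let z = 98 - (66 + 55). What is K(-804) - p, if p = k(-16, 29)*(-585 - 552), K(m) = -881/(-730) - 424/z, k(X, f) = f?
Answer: 553946453/16790 ≈ 32993.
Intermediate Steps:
z = -23 (z = 98 - 1*121 = 98 - 121 = -23)
K(m) = 329783/16790 (K(m) = -881/(-730) - 424/(-23) = -881*(-1/730) - 424*(-1/23) = 881/730 + 424/23 = 329783/16790)
p = -32973 (p = 29*(-585 - 552) = 29*(-1137) = -32973)
K(-804) - p = 329783/16790 - 1*(-32973) = 329783/16790 + 32973 = 553946453/16790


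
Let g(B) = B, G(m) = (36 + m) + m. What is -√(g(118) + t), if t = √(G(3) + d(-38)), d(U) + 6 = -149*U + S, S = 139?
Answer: -√(118 + √5837) ≈ -13.943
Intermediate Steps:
G(m) = 36 + 2*m
d(U) = 133 - 149*U (d(U) = -6 + (-149*U + 139) = -6 + (139 - 149*U) = 133 - 149*U)
t = √5837 (t = √((36 + 2*3) + (133 - 149*(-38))) = √((36 + 6) + (133 + 5662)) = √(42 + 5795) = √5837 ≈ 76.400)
-√(g(118) + t) = -√(118 + √5837)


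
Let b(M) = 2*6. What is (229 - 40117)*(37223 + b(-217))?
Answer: -1485229680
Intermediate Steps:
b(M) = 12
(229 - 40117)*(37223 + b(-217)) = (229 - 40117)*(37223 + 12) = -39888*37235 = -1485229680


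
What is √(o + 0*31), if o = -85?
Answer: I*√85 ≈ 9.2195*I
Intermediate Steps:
√(o + 0*31) = √(-85 + 0*31) = √(-85 + 0) = √(-85) = I*√85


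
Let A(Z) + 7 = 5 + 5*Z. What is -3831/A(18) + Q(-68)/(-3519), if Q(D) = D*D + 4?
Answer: -13888553/309672 ≈ -44.849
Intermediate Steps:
A(Z) = -2 + 5*Z (A(Z) = -7 + (5 + 5*Z) = -2 + 5*Z)
Q(D) = 4 + D² (Q(D) = D² + 4 = 4 + D²)
-3831/A(18) + Q(-68)/(-3519) = -3831/(-2 + 5*18) + (4 + (-68)²)/(-3519) = -3831/(-2 + 90) + (4 + 4624)*(-1/3519) = -3831/88 + 4628*(-1/3519) = -3831*1/88 - 4628/3519 = -3831/88 - 4628/3519 = -13888553/309672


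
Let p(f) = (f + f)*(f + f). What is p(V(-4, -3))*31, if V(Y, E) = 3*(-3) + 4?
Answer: 3100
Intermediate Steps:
V(Y, E) = -5 (V(Y, E) = -9 + 4 = -5)
p(f) = 4*f² (p(f) = (2*f)*(2*f) = 4*f²)
p(V(-4, -3))*31 = (4*(-5)²)*31 = (4*25)*31 = 100*31 = 3100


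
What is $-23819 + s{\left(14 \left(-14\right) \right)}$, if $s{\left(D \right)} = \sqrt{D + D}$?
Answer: $-23819 + 14 i \sqrt{2} \approx -23819.0 + 19.799 i$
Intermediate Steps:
$s{\left(D \right)} = \sqrt{2} \sqrt{D}$ ($s{\left(D \right)} = \sqrt{2 D} = \sqrt{2} \sqrt{D}$)
$-23819 + s{\left(14 \left(-14\right) \right)} = -23819 + \sqrt{2} \sqrt{14 \left(-14\right)} = -23819 + \sqrt{2} \sqrt{-196} = -23819 + \sqrt{2} \cdot 14 i = -23819 + 14 i \sqrt{2}$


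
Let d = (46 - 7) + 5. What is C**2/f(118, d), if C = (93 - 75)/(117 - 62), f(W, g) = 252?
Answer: 9/21175 ≈ 0.00042503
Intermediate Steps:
d = 44 (d = 39 + 5 = 44)
C = 18/55 ≈ 0.32727
C**2/f(118, d) = (18/55)**2/252 = (324/3025)*(1/252) = 9/21175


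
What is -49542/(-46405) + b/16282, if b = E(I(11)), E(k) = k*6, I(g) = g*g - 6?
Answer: 419331147/377783105 ≈ 1.1100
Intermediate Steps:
I(g) = -6 + g**2 (I(g) = g**2 - 6 = -6 + g**2)
E(k) = 6*k
b = 690 (b = 6*(-6 + 11**2) = 6*(-6 + 121) = 6*115 = 690)
-49542/(-46405) + b/16282 = -49542/(-46405) + 690/16282 = -49542*(-1/46405) + 690*(1/16282) = 49542/46405 + 345/8141 = 419331147/377783105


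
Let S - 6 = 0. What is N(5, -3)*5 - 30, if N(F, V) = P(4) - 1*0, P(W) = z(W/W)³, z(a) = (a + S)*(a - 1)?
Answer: -30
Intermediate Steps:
S = 6 (S = 6 + 0 = 6)
z(a) = (-1 + a)*(6 + a) (z(a) = (a + 6)*(a - 1) = (6 + a)*(-1 + a) = (-1 + a)*(6 + a))
P(W) = 0 (P(W) = (-6 + (W/W)² + 5*(W/W))³ = (-6 + 1² + 5*1)³ = (-6 + 1 + 5)³ = 0³ = 0)
N(F, V) = 0 (N(F, V) = 0 - 1*0 = 0 + 0 = 0)
N(5, -3)*5 - 30 = 0*5 - 30 = 0 - 30 = -30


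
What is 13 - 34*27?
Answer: -905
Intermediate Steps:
13 - 34*27 = 13 - 918 = -905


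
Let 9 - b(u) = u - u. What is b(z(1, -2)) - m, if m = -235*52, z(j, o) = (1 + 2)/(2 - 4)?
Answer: 12229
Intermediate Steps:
z(j, o) = -3/2 (z(j, o) = 3/(-2) = 3*(-½) = -3/2)
b(u) = 9 (b(u) = 9 - (u - u) = 9 - 1*0 = 9 + 0 = 9)
m = -12220
b(z(1, -2)) - m = 9 - 1*(-12220) = 9 + 12220 = 12229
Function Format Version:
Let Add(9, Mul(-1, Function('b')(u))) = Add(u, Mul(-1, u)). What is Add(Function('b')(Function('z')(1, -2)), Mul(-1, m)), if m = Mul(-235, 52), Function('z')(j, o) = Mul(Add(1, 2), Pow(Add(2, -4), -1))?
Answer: 12229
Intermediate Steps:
Function('z')(j, o) = Rational(-3, 2) (Function('z')(j, o) = Mul(3, Pow(-2, -1)) = Mul(3, Rational(-1, 2)) = Rational(-3, 2))
Function('b')(u) = 9 (Function('b')(u) = Add(9, Mul(-1, Add(u, Mul(-1, u)))) = Add(9, Mul(-1, 0)) = Add(9, 0) = 9)
m = -12220
Add(Function('b')(Function('z')(1, -2)), Mul(-1, m)) = Add(9, Mul(-1, -12220)) = Add(9, 12220) = 12229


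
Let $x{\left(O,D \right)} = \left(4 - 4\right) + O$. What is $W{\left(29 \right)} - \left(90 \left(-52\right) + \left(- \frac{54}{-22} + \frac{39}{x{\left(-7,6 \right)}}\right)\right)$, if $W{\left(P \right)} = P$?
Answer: $\frac{362833}{77} \approx 4712.1$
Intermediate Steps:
$x{\left(O,D \right)} = O$ ($x{\left(O,D \right)} = 0 + O = O$)
$W{\left(29 \right)} - \left(90 \left(-52\right) + \left(- \frac{54}{-22} + \frac{39}{x{\left(-7,6 \right)}}\right)\right) = 29 - \left(90 \left(-52\right) + \left(- \frac{54}{-22} + \frac{39}{-7}\right)\right) = 29 - \left(-4680 + \left(\left(-54\right) \left(- \frac{1}{22}\right) + 39 \left(- \frac{1}{7}\right)\right)\right) = 29 - \left(-4680 + \left(\frac{27}{11} - \frac{39}{7}\right)\right) = 29 - \left(-4680 - \frac{240}{77}\right) = 29 - - \frac{360600}{77} = 29 + \frac{360600}{77} = \frac{362833}{77}$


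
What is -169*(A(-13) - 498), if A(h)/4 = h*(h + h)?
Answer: -144326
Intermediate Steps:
A(h) = 8*h² (A(h) = 4*(h*(h + h)) = 4*(h*(2*h)) = 4*(2*h²) = 8*h²)
-169*(A(-13) - 498) = -169*(8*(-13)² - 498) = -169*(8*169 - 498) = -169*(1352 - 498) = -169*854 = -144326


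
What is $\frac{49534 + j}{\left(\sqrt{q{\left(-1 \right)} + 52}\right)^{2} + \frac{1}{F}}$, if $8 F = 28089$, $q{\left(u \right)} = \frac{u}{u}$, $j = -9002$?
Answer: $\frac{1138503348}{1488725} \approx 764.75$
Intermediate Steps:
$q{\left(u \right)} = 1$
$F = \frac{28089}{8}$ ($F = \frac{1}{8} \cdot 28089 = \frac{28089}{8} \approx 3511.1$)
$\frac{49534 + j}{\left(\sqrt{q{\left(-1 \right)} + 52}\right)^{2} + \frac{1}{F}} = \frac{49534 - 9002}{\left(\sqrt{1 + 52}\right)^{2} + \frac{1}{\frac{28089}{8}}} = \frac{40532}{\left(\sqrt{53}\right)^{2} + \frac{8}{28089}} = \frac{40532}{53 + \frac{8}{28089}} = \frac{40532}{\frac{1488725}{28089}} = 40532 \cdot \frac{28089}{1488725} = \frac{1138503348}{1488725}$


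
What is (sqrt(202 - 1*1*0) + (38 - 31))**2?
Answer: (7 + sqrt(202))**2 ≈ 449.98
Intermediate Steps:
(sqrt(202 - 1*1*0) + (38 - 31))**2 = (sqrt(202 - 1*0) + 7)**2 = (sqrt(202 + 0) + 7)**2 = (sqrt(202) + 7)**2 = (7 + sqrt(202))**2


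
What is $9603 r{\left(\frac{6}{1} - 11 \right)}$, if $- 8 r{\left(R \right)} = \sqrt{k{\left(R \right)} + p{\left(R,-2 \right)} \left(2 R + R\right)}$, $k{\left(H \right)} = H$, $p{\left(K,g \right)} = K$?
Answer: $- \frac{9603 \sqrt{70}}{8} \approx -10043.0$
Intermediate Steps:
$r{\left(R \right)} = - \frac{\sqrt{R + 3 R^{2}}}{8}$ ($r{\left(R \right)} = - \frac{\sqrt{R + R \left(2 R + R\right)}}{8} = - \frac{\sqrt{R + R 3 R}}{8} = - \frac{\sqrt{R + 3 R^{2}}}{8}$)
$9603 r{\left(\frac{6}{1} - 11 \right)} = 9603 \left(- \frac{\sqrt{\left(\frac{6}{1} - 11\right) \left(1 + 3 \left(\frac{6}{1} - 11\right)\right)}}{8}\right) = 9603 \left(- \frac{\sqrt{\left(6 \cdot 1 - 11\right) \left(1 + 3 \left(6 \cdot 1 - 11\right)\right)}}{8}\right) = 9603 \left(- \frac{\sqrt{\left(6 - 11\right) \left(1 + 3 \left(6 - 11\right)\right)}}{8}\right) = 9603 \left(- \frac{\sqrt{- 5 \left(1 + 3 \left(-5\right)\right)}}{8}\right) = 9603 \left(- \frac{\sqrt{- 5 \left(1 - 15\right)}}{8}\right) = 9603 \left(- \frac{\sqrt{\left(-5\right) \left(-14\right)}}{8}\right) = 9603 \left(- \frac{\sqrt{70}}{8}\right) = - \frac{9603 \sqrt{70}}{8}$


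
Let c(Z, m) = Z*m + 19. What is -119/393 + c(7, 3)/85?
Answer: 1121/6681 ≈ 0.16779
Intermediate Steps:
c(Z, m) = 19 + Z*m
-119/393 + c(7, 3)/85 = -119/393 + (19 + 7*3)/85 = -119*1/393 + (19 + 21)*(1/85) = -119/393 + 40*(1/85) = -119/393 + 8/17 = 1121/6681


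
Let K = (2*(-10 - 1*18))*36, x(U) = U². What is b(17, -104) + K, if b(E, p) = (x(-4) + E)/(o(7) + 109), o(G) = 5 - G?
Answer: -215679/107 ≈ -2015.7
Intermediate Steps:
K = -2016 (K = (2*(-10 - 18))*36 = (2*(-28))*36 = -56*36 = -2016)
b(E, p) = 16/107 + E/107 (b(E, p) = ((-4)² + E)/((5 - 1*7) + 109) = (16 + E)/((5 - 7) + 109) = (16 + E)/(-2 + 109) = (16 + E)/107 = (16 + E)*(1/107) = 16/107 + E/107)
b(17, -104) + K = (16/107 + (1/107)*17) - 2016 = (16/107 + 17/107) - 2016 = 33/107 - 2016 = -215679/107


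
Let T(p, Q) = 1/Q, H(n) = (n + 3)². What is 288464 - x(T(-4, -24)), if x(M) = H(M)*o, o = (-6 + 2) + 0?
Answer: 41543857/144 ≈ 2.8850e+5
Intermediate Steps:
H(n) = (3 + n)²
o = -4 (o = -4 + 0 = -4)
x(M) = -4*(3 + M)² (x(M) = (3 + M)²*(-4) = -4*(3 + M)²)
288464 - x(T(-4, -24)) = 288464 - (-4)*(3 + 1/(-24))² = 288464 - (-4)*(3 - 1/24)² = 288464 - (-4)*(71/24)² = 288464 - (-4)*5041/576 = 288464 - 1*(-5041/144) = 288464 + 5041/144 = 41543857/144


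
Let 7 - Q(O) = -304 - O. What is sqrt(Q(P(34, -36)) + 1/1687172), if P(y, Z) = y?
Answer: sqrt(245514882513413)/843586 ≈ 18.574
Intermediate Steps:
Q(O) = 311 + O (Q(O) = 7 - (-304 - O) = 7 + (304 + O) = 311 + O)
sqrt(Q(P(34, -36)) + 1/1687172) = sqrt((311 + 34) + 1/1687172) = sqrt(345 + 1/1687172) = sqrt(582074341/1687172) = sqrt(245514882513413)/843586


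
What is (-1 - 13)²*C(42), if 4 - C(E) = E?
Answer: -7448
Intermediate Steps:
C(E) = 4 - E
(-1 - 13)²*C(42) = (-1 - 13)²*(4 - 1*42) = (-14)²*(4 - 42) = 196*(-38) = -7448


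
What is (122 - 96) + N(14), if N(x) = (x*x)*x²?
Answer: 38442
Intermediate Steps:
N(x) = x⁴ (N(x) = x²*x² = x⁴)
(122 - 96) + N(14) = (122 - 96) + 14⁴ = 26 + 38416 = 38442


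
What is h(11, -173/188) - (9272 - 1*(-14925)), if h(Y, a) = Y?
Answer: -24186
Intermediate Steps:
h(11, -173/188) - (9272 - 1*(-14925)) = 11 - (9272 - 1*(-14925)) = 11 - (9272 + 14925) = 11 - 1*24197 = 11 - 24197 = -24186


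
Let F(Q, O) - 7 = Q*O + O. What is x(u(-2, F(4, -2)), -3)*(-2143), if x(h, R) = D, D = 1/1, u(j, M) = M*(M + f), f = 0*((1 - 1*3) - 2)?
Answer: -2143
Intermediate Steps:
f = 0 (f = 0*((1 - 3) - 2) = 0*(-2 - 2) = 0*(-4) = 0)
F(Q, O) = 7 + O + O*Q (F(Q, O) = 7 + (Q*O + O) = 7 + (O*Q + O) = 7 + (O + O*Q) = 7 + O + O*Q)
u(j, M) = M² (u(j, M) = M*(M + 0) = M*M = M²)
D = 1
x(h, R) = 1
x(u(-2, F(4, -2)), -3)*(-2143) = 1*(-2143) = -2143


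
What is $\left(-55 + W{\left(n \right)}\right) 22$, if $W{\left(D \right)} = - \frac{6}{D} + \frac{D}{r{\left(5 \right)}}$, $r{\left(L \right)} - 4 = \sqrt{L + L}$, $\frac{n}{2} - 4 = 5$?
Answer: $- \frac{2860}{3} - 66 \sqrt{10} \approx -1162.0$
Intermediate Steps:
$n = 18$ ($n = 8 + 2 \cdot 5 = 8 + 10 = 18$)
$r{\left(L \right)} = 4 + \sqrt{2} \sqrt{L}$ ($r{\left(L \right)} = 4 + \sqrt{L + L} = 4 + \sqrt{2 L} = 4 + \sqrt{2} \sqrt{L}$)
$W{\left(D \right)} = - \frac{6}{D} + \frac{D}{4 + \sqrt{10}}$ ($W{\left(D \right)} = - \frac{6}{D} + \frac{D}{4 + \sqrt{2} \sqrt{5}} = - \frac{6}{D} + \frac{D}{4 + \sqrt{10}}$)
$\left(-55 + W{\left(n \right)}\right) 22 = \left(-55 + \frac{-24 + 18^{2} - 6 \sqrt{10}}{18 \left(4 + \sqrt{10}\right)}\right) 22 = \left(-55 + \frac{-24 + 324 - 6 \sqrt{10}}{18 \left(4 + \sqrt{10}\right)}\right) 22 = \left(-55 + \frac{300 - 6 \sqrt{10}}{18 \left(4 + \sqrt{10}\right)}\right) 22 = -1210 + \frac{11 \left(300 - 6 \sqrt{10}\right)}{9 \left(4 + \sqrt{10}\right)}$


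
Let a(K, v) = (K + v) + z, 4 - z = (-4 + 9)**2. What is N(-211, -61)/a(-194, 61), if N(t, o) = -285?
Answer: 285/154 ≈ 1.8506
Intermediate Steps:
z = -21 (z = 4 - (-4 + 9)**2 = 4 - 1*5**2 = 4 - 1*25 = 4 - 25 = -21)
a(K, v) = -21 + K + v (a(K, v) = (K + v) - 21 = -21 + K + v)
N(-211, -61)/a(-194, 61) = -285/(-21 - 194 + 61) = -285/(-154) = -285*(-1/154) = 285/154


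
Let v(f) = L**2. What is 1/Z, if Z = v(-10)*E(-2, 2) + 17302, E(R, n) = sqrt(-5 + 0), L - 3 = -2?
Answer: 17302/299359209 - I*sqrt(5)/299359209 ≈ 5.7797e-5 - 7.4695e-9*I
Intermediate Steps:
L = 1 (L = 3 - 2 = 1)
v(f) = 1 (v(f) = 1**2 = 1)
E(R, n) = I*sqrt(5) (E(R, n) = sqrt(-5) = I*sqrt(5))
Z = 17302 + I*sqrt(5) (Z = 1*(I*sqrt(5)) + 17302 = I*sqrt(5) + 17302 = 17302 + I*sqrt(5) ≈ 17302.0 + 2.2361*I)
1/Z = 1/(17302 + I*sqrt(5))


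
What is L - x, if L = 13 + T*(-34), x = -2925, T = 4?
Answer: 2802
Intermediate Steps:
L = -123 (L = 13 + 4*(-34) = 13 - 136 = -123)
L - x = -123 - 1*(-2925) = -123 + 2925 = 2802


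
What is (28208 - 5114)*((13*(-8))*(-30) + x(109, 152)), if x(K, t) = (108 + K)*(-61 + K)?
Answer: 312600384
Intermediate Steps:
x(K, t) = (-61 + K)*(108 + K)
(28208 - 5114)*((13*(-8))*(-30) + x(109, 152)) = (28208 - 5114)*((13*(-8))*(-30) + (-6588 + 109**2 + 47*109)) = 23094*(-104*(-30) + (-6588 + 11881 + 5123)) = 23094*(3120 + 10416) = 23094*13536 = 312600384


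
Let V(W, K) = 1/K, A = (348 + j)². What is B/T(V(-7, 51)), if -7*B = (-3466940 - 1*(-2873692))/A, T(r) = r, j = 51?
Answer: 10085216/371469 ≈ 27.150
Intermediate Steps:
A = 159201 (A = (348 + 51)² = 399² = 159201)
B = 593248/1114407 (B = -(-3466940 - 1*(-2873692))/(7*159201) = -(-3466940 + 2873692)/(7*159201) = -(-593248)/(7*159201) = -⅐*(-593248/159201) = 593248/1114407 ≈ 0.53234)
B/T(V(-7, 51)) = 593248/(1114407*(1/51)) = (593248/1114407)*51 = 10085216/371469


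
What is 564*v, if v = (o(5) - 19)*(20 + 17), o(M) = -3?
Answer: -459096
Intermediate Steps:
v = -814 (v = (-3 - 19)*(20 + 17) = -22*37 = -814)
564*v = 564*(-814) = -459096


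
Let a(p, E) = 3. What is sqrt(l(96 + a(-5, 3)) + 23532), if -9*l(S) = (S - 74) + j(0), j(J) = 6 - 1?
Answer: sqrt(211758)/3 ≈ 153.39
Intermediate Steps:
j(J) = 5
l(S) = 23/3 - S/9 (l(S) = -((S - 74) + 5)/9 = -((-74 + S) + 5)/9 = -(-69 + S)/9 = 23/3 - S/9)
sqrt(l(96 + a(-5, 3)) + 23532) = sqrt((23/3 - (96 + 3)/9) + 23532) = sqrt((23/3 - 1/9*99) + 23532) = sqrt((23/3 - 11) + 23532) = sqrt(-10/3 + 23532) = sqrt(70586/3) = sqrt(211758)/3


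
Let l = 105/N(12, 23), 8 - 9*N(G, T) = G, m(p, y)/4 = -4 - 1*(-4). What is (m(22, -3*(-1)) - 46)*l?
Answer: 21735/2 ≈ 10868.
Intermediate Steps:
m(p, y) = 0 (m(p, y) = 4*(-4 - 1*(-4)) = 4*(-4 + 4) = 4*0 = 0)
N(G, T) = 8/9 - G/9
l = -945/4 (l = 105/(8/9 - ⅑*12) = 105/(8/9 - 4/3) = 105/(-4/9) = 105*(-9/4) = -945/4 ≈ -236.25)
(m(22, -3*(-1)) - 46)*l = (0 - 46)*(-945/4) = -46*(-945/4) = 21735/2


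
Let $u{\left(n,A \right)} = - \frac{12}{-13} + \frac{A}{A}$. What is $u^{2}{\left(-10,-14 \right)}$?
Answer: $\frac{625}{169} \approx 3.6982$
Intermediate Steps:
$u{\left(n,A \right)} = \frac{25}{13}$ ($u{\left(n,A \right)} = \left(-12\right) \left(- \frac{1}{13}\right) + 1 = \frac{12}{13} + 1 = \frac{25}{13}$)
$u^{2}{\left(-10,-14 \right)} = \left(\frac{25}{13}\right)^{2} = \frac{625}{169}$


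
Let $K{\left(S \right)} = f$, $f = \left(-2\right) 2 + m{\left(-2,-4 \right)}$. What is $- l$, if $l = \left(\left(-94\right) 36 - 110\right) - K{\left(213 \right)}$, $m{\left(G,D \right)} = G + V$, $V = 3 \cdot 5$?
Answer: $3503$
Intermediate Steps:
$V = 15$
$m{\left(G,D \right)} = 15 + G$ ($m{\left(G,D \right)} = G + 15 = 15 + G$)
$f = 9$ ($f = \left(-2\right) 2 + \left(15 - 2\right) = -4 + 13 = 9$)
$K{\left(S \right)} = 9$
$l = -3503$ ($l = \left(\left(-94\right) 36 - 110\right) - 9 = \left(-3384 - 110\right) - 9 = -3494 - 9 = -3503$)
$- l = \left(-1\right) \left(-3503\right) = 3503$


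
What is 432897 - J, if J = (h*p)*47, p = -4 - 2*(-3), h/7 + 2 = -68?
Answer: 478957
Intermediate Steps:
h = -490 (h = -14 + 7*(-68) = -14 - 476 = -490)
p = 2 (p = -4 + 6 = 2)
J = -46060 (J = -490*2*47 = -980*47 = -46060)
432897 - J = 432897 - 1*(-46060) = 432897 + 46060 = 478957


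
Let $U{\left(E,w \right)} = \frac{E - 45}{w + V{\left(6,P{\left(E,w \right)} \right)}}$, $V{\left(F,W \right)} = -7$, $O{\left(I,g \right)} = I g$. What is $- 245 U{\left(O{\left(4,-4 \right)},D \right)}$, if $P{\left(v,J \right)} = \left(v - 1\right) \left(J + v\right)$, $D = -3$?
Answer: $- \frac{2989}{2} \approx -1494.5$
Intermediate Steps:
$P{\left(v,J \right)} = \left(-1 + v\right) \left(J + v\right)$
$U{\left(E,w \right)} = \frac{-45 + E}{-7 + w}$ ($U{\left(E,w \right)} = \frac{E - 45}{w - 7} = \frac{-45 + E}{-7 + w}$)
$- 245 U{\left(O{\left(4,-4 \right)},D \right)} = - 245 \frac{-45 + 4 \left(-4\right)}{-7 - 3} = - 245 \frac{-45 - 16}{-10} = - 245 \left(\left(- \frac{1}{10}\right) \left(-61\right)\right) = \left(-245\right) \frac{61}{10} = - \frac{2989}{2}$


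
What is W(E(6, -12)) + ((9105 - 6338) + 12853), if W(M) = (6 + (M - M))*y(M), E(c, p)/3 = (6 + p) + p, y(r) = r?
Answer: 15296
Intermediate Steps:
E(c, p) = 18 + 6*p (E(c, p) = 3*((6 + p) + p) = 3*(6 + 2*p) = 18 + 6*p)
W(M) = 6*M (W(M) = (6 + (M - M))*M = (6 + 0)*M = 6*M)
W(E(6, -12)) + ((9105 - 6338) + 12853) = 6*(18 + 6*(-12)) + ((9105 - 6338) + 12853) = 6*(18 - 72) + (2767 + 12853) = 6*(-54) + 15620 = -324 + 15620 = 15296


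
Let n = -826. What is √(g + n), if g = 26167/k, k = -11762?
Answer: I*√114580452198/11762 ≈ 28.779*I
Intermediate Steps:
g = -26167/11762 (g = 26167/(-11762) = 26167*(-1/11762) = -26167/11762 ≈ -2.2247)
√(g + n) = √(-26167/11762 - 826) = √(-9741579/11762) = I*√114580452198/11762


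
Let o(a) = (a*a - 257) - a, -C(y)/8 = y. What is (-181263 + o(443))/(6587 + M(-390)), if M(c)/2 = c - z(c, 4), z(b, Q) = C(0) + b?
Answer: 14286/6587 ≈ 2.1688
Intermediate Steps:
C(y) = -8*y
o(a) = -257 + a² - a (o(a) = (a² - 257) - a = (-257 + a²) - a = -257 + a² - a)
z(b, Q) = b (z(b, Q) = -8*0 + b = 0 + b = b)
M(c) = 0 (M(c) = 2*(c - c) = 2*0 = 0)
(-181263 + o(443))/(6587 + M(-390)) = (-181263 + (-257 + 443² - 1*443))/(6587 + 0) = (-181263 + (-257 + 196249 - 443))/6587 = (-181263 + 195549)*(1/6587) = 14286*(1/6587) = 14286/6587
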